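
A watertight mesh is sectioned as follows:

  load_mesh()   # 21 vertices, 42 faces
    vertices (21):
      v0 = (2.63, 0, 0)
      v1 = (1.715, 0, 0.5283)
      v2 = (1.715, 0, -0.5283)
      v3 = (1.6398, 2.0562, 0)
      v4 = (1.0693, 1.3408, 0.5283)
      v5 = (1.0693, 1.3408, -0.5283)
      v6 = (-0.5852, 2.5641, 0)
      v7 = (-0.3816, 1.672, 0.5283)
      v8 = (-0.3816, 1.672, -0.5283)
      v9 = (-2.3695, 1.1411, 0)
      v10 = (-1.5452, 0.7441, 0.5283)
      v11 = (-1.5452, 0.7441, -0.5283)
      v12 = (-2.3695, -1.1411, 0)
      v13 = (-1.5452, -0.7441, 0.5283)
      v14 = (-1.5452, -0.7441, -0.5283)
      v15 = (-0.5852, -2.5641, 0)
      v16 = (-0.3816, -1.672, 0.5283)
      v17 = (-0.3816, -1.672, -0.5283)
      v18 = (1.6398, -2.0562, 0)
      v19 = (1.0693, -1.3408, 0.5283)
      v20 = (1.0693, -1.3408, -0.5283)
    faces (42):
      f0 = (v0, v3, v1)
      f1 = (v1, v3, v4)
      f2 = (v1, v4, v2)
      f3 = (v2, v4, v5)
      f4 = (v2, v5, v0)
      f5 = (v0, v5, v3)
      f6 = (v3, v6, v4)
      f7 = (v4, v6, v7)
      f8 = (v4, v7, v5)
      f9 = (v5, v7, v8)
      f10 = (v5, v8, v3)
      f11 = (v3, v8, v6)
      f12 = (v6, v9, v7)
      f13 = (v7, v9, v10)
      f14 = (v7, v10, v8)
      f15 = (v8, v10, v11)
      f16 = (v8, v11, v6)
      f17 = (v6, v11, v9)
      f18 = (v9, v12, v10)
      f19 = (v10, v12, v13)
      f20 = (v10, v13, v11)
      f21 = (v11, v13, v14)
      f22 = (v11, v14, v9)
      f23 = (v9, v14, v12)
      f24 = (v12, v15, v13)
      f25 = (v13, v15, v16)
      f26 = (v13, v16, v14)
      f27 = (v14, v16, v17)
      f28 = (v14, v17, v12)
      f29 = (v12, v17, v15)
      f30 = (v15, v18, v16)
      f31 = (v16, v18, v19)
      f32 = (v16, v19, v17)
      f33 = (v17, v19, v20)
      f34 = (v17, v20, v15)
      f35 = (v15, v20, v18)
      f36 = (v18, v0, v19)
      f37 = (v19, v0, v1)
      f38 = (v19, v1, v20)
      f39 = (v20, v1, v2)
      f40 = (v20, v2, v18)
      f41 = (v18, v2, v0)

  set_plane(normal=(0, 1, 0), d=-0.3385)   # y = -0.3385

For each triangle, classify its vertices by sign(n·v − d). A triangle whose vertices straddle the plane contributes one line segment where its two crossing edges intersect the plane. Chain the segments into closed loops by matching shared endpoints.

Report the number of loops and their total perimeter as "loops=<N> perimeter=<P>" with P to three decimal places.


Straddling triangles (12 of 42):
  (v9,v12,v10) [+-+] → (-2.3695, -0.3385, 0)–(-2.01856, -0.3385, 0.224917)  len=0.4168
  (v10,v12,v13) [+--] → (-2.01856, -0.3385, 0.224917)–(-1.5452, -0.3385, 0.5283)  len=0.5622
  (v10,v13,v11) [+-+] → (-1.5452, -0.3385, 0.5283)–(-1.5452, -0.3385, 0.24033)  len=0.2880
  (v11,v13,v14) [+--] → (-1.5452, -0.3385, 0.24033)–(-1.5452, -0.3385, -0.5283)  len=0.7686
  (v11,v14,v9) [+-+] → (-1.5452, -0.3385, -0.5283)–(-1.72255, -0.3385, -0.414636)  len=0.2106
  (v9,v14,v12) [+--] → (-1.72255, -0.3385, -0.414636)–(-2.3695, -0.3385, 0)  len=0.7684
  (v18,v0,v19) [-+-] → (2.46699, -0.3385, 0)–(2.23598, -0.3385, 0.133375)  len=0.2667
  (v19,v0,v1) [-++] → (2.23598, -0.3385, 0.133375)–(1.55199, -0.3385, 0.5283)  len=0.7898
  (v19,v1,v20) [-+-] → (1.55199, -0.3385, 0.5283)–(1.55199, -0.3385, 0.261549)  len=0.2668
  (v20,v1,v2) [-++] → (1.55199, -0.3385, 0.261549)–(1.55199, -0.3385, -0.5283)  len=0.7898
  (v20,v2,v18) [-+-] → (1.55199, -0.3385, -0.5283)–(1.70262, -0.3385, -0.441329)  len=0.1739
  (v18,v2,v0) [-++] → (1.70262, -0.3385, -0.441329)–(2.46699, -0.3385, 0)  len=0.8826

Chained into 2 loop(s):
  loop 1: 6 segments, perimeter = 3.0147
  loop 2: 6 segments, perimeter = 3.1697
Total perimeter = 6.184

loops=2 perimeter=6.184


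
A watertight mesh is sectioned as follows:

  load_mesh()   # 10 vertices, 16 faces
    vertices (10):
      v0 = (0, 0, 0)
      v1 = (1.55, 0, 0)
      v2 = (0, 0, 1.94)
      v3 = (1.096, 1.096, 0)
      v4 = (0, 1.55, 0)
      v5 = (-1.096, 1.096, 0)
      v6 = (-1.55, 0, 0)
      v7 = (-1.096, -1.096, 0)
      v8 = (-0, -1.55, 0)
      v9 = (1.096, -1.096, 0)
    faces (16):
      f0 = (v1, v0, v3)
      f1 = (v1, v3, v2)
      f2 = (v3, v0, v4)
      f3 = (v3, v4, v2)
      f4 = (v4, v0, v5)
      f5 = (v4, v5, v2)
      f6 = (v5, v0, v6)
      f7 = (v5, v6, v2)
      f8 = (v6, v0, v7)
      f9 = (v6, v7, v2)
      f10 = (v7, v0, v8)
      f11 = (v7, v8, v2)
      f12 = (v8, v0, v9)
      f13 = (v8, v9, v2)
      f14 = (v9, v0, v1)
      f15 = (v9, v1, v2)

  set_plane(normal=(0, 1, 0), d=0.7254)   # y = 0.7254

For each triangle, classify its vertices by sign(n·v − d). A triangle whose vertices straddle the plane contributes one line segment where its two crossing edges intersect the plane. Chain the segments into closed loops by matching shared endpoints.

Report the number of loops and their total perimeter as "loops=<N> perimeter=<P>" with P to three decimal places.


Straddling triangles (8 of 16):
  (v1,v0,v3) [--+] → (0.7254, 0.7254, 0)–(1.24951, 0.7254, 0)  len=0.5241
  (v1,v3,v2) [-+-] → (1.24951, 0.7254, 0)–(0.7254, 0.7254, 0.655989)  len=0.8397
  (v3,v0,v4) [+-+] → (0.7254, 0.7254, 0)–(0, 0.7254, 0)  len=0.7254
  (v3,v4,v2) [++-] → (0, 0.7254, 1.03208)–(0.7254, 0.7254, 0.655989)  len=0.8171
  (v4,v0,v5) [+-+] → (0, 0.7254, 0)–(-0.7254, 0.7254, 0)  len=0.7254
  (v4,v5,v2) [++-] → (-0.7254, 0.7254, 0.655989)–(0, 0.7254, 1.03208)  len=0.8171
  (v5,v0,v6) [+--] → (-0.7254, 0.7254, 0)–(-1.24951, 0.7254, 0)  len=0.5241
  (v5,v6,v2) [+--] → (-1.24951, 0.7254, 0)–(-0.7254, 0.7254, 0.655989)  len=0.8397

Chained into 1 loop(s):
  loop 1: 8 segments, perimeter = 5.8125
Total perimeter = 5.813

loops=1 perimeter=5.813


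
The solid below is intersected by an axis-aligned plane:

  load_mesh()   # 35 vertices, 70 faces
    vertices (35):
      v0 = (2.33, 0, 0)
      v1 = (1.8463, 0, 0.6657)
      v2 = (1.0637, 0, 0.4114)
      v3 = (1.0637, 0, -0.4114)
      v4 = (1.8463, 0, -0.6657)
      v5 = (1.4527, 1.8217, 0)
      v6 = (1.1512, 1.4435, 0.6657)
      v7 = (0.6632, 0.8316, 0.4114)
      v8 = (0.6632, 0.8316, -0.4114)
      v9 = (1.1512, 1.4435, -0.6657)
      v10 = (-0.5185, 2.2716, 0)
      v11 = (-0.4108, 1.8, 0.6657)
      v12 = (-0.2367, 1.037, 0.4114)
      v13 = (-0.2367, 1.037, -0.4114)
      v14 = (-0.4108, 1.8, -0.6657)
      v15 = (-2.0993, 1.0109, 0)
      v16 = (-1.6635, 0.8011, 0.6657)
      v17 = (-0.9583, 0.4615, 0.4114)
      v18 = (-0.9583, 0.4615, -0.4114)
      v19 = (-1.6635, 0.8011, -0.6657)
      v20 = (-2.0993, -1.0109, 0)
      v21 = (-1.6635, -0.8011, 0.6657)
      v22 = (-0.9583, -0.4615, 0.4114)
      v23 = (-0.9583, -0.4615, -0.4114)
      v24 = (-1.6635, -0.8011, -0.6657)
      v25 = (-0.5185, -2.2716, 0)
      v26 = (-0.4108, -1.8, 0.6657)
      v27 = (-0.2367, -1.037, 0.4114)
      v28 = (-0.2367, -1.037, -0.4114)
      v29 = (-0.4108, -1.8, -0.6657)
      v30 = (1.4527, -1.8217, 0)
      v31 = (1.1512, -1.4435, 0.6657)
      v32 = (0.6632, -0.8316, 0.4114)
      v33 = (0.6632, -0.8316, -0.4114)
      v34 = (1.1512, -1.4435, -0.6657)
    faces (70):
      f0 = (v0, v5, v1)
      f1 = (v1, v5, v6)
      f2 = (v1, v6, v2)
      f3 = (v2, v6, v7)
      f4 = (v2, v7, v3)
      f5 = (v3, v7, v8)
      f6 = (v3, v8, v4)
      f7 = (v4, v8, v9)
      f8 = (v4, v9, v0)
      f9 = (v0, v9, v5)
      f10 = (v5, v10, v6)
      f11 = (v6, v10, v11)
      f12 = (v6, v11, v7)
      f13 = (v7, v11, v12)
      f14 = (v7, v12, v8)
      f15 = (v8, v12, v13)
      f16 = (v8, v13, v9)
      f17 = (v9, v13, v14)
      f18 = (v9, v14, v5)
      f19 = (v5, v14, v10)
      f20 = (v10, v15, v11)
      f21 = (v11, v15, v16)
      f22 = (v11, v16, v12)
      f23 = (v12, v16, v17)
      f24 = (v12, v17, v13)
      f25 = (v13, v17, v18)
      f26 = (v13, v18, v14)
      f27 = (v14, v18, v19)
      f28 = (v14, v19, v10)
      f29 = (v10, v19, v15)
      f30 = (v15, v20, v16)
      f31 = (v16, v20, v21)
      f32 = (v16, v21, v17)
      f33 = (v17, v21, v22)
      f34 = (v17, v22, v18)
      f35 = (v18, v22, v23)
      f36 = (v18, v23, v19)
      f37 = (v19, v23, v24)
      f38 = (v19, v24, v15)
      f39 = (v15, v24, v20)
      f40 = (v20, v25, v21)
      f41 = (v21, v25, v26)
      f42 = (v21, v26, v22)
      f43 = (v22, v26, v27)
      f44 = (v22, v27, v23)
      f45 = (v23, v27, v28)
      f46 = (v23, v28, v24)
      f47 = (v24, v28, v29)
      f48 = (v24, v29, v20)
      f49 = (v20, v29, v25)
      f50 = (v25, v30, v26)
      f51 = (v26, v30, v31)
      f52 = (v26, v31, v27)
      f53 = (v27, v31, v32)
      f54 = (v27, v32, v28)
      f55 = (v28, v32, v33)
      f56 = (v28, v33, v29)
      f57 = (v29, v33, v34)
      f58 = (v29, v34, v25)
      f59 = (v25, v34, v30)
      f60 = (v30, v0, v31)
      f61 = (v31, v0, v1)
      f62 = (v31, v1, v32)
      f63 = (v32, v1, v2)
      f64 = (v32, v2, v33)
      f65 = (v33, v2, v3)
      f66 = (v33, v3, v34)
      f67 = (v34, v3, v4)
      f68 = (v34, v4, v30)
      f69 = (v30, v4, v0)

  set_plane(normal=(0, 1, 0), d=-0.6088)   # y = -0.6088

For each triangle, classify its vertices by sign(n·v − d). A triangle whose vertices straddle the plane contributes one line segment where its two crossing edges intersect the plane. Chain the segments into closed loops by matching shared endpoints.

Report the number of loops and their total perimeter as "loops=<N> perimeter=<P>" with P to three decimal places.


loops=2 perimeter=8.383

Straddling triangles (22 of 70):
  (v15,v20,v16) [+-+] → (-2.0993, -0.6088, 0)–(-2.00259, -0.6088, 0.147725)  len=0.1766
  (v16,v20,v21) [+--] → (-2.00259, -0.6088, 0.147725)–(-1.6635, -0.6088, 0.6657)  len=0.6191
  (v16,v21,v17) [+-+] → (-1.6635, -0.6088, 0.6657)–(-1.55609, -0.6088, 0.626969)  len=0.1142
  (v17,v21,v22) [+-+] → (-1.55609, -0.6088, 0.626969)–(-1.26418, -0.6088, 0.521702)  len=0.3103
  (v19,v23,v24) [++-] → (-1.26418, -0.6088, -0.521702)–(-1.6635, -0.6088, -0.6657)  len=0.4245
  (v19,v24,v15) [+-+] → (-1.6635, -0.6088, -0.6657)–(-1.70975, -0.6088, -0.595052)  len=0.0844
  (v15,v24,v20) [+--] → (-1.70975, -0.6088, -0.595052)–(-2.0993, -0.6088, 0)  len=0.7112
  (v21,v26,v22) [--+] → (-0.898048, -0.6088, 0.439385)–(-1.26418, -0.6088, 0.521702)  len=0.3753
  (v22,v26,v27) [+--] → (-0.898048, -0.6088, 0.439385)–(-0.773606, -0.6088, 0.4114)  len=0.1276
  (v22,v27,v23) [+-+] → (-0.773606, -0.6088, 0.4114)–(-0.773606, -0.6088, -0.200803)  len=0.6122
  (v23,v27,v28) [+--] → (-0.773606, -0.6088, -0.200803)–(-0.773606, -0.6088, -0.4114)  len=0.2106
  (v23,v28,v24) [+--] → (-0.773606, -0.6088, -0.4114)–(-1.26418, -0.6088, -0.521702)  len=0.5028
  (v30,v0,v31) [-+-] → (2.03681, -0.6088, 0)–(1.83284, -0.6088, 0.280761)  len=0.3470
  (v31,v0,v1) [-++] → (1.83284, -0.6088, 0.280761)–(1.55314, -0.6088, 0.6657)  len=0.4758
  (v31,v1,v32) [-+-] → (1.55314, -0.6088, 0.6657)–(0.980173, -0.6088, 0.479531)  len=0.6025
  (v32,v1,v2) [-++] → (0.980173, -0.6088, 0.479531)–(0.770501, -0.6088, 0.4114)  len=0.2205
  (v32,v2,v33) [-+-] → (0.770501, -0.6088, 0.4114)–(0.770501, -0.6088, -0.190958)  len=0.6024
  (v33,v2,v3) [-++] → (0.770501, -0.6088, -0.190958)–(0.770501, -0.6088, -0.4114)  len=0.2204
  (v33,v3,v34) [-+-] → (0.770501, -0.6088, -0.4114)–(1.1006, -0.6088, -0.518652)  len=0.3471
  (v34,v3,v4) [-++] → (1.1006, -0.6088, -0.518652)–(1.55314, -0.6088, -0.6657)  len=0.4758
  (v34,v4,v30) [-+-] → (1.55314, -0.6088, -0.6657)–(1.71476, -0.6088, -0.443227)  len=0.2750
  (v30,v4,v0) [-++] → (1.71476, -0.6088, -0.443227)–(2.03681, -0.6088, 0)  len=0.5479

Chained into 2 loop(s):
  loop 1: 12 segments, perimeter = 4.2687
  loop 2: 10 segments, perimeter = 4.1143
Total perimeter = 8.383


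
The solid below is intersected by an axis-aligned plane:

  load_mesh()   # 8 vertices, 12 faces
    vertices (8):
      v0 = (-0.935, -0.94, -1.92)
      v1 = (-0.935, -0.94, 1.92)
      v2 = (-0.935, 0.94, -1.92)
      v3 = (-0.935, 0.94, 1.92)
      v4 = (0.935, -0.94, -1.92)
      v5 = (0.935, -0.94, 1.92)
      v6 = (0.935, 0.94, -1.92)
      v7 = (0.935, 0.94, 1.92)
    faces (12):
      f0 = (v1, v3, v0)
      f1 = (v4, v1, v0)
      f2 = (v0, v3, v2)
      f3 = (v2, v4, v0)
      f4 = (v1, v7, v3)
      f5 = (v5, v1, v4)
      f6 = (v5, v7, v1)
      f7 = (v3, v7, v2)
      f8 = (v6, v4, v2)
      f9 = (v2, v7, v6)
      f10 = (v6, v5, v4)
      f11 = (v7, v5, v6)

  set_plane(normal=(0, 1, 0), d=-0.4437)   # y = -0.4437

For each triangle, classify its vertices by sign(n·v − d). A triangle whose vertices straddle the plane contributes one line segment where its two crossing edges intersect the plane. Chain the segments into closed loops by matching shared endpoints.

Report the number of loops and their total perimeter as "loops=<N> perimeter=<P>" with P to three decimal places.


loops=1 perimeter=11.420

Straddling triangles (8 of 12):
  (v1,v3,v0) [-+-] → (-0.935, -0.4437, 1.92)–(-0.935, -0.4437, -0.906281)  len=2.8263
  (v0,v3,v2) [-++] → (-0.935, -0.4437, -0.906281)–(-0.935, -0.4437, -1.92)  len=1.0137
  (v2,v4,v0) [+--] → (0.44134, -0.4437, -1.92)–(-0.935, -0.4437, -1.92)  len=1.3763
  (v1,v7,v3) [-++] → (-0.44134, -0.4437, 1.92)–(-0.935, -0.4437, 1.92)  len=0.4937
  (v5,v7,v1) [-+-] → (0.935, -0.4437, 1.92)–(-0.44134, -0.4437, 1.92)  len=1.3763
  (v6,v4,v2) [+-+] → (0.935, -0.4437, -1.92)–(0.44134, -0.4437, -1.92)  len=0.4937
  (v6,v5,v4) [+--] → (0.935, -0.4437, 0.906281)–(0.935, -0.4437, -1.92)  len=2.8263
  (v7,v5,v6) [+-+] → (0.935, -0.4437, 1.92)–(0.935, -0.4437, 0.906281)  len=1.0137

Chained into 1 loop(s):
  loop 1: 8 segments, perimeter = 11.4200
Total perimeter = 11.420


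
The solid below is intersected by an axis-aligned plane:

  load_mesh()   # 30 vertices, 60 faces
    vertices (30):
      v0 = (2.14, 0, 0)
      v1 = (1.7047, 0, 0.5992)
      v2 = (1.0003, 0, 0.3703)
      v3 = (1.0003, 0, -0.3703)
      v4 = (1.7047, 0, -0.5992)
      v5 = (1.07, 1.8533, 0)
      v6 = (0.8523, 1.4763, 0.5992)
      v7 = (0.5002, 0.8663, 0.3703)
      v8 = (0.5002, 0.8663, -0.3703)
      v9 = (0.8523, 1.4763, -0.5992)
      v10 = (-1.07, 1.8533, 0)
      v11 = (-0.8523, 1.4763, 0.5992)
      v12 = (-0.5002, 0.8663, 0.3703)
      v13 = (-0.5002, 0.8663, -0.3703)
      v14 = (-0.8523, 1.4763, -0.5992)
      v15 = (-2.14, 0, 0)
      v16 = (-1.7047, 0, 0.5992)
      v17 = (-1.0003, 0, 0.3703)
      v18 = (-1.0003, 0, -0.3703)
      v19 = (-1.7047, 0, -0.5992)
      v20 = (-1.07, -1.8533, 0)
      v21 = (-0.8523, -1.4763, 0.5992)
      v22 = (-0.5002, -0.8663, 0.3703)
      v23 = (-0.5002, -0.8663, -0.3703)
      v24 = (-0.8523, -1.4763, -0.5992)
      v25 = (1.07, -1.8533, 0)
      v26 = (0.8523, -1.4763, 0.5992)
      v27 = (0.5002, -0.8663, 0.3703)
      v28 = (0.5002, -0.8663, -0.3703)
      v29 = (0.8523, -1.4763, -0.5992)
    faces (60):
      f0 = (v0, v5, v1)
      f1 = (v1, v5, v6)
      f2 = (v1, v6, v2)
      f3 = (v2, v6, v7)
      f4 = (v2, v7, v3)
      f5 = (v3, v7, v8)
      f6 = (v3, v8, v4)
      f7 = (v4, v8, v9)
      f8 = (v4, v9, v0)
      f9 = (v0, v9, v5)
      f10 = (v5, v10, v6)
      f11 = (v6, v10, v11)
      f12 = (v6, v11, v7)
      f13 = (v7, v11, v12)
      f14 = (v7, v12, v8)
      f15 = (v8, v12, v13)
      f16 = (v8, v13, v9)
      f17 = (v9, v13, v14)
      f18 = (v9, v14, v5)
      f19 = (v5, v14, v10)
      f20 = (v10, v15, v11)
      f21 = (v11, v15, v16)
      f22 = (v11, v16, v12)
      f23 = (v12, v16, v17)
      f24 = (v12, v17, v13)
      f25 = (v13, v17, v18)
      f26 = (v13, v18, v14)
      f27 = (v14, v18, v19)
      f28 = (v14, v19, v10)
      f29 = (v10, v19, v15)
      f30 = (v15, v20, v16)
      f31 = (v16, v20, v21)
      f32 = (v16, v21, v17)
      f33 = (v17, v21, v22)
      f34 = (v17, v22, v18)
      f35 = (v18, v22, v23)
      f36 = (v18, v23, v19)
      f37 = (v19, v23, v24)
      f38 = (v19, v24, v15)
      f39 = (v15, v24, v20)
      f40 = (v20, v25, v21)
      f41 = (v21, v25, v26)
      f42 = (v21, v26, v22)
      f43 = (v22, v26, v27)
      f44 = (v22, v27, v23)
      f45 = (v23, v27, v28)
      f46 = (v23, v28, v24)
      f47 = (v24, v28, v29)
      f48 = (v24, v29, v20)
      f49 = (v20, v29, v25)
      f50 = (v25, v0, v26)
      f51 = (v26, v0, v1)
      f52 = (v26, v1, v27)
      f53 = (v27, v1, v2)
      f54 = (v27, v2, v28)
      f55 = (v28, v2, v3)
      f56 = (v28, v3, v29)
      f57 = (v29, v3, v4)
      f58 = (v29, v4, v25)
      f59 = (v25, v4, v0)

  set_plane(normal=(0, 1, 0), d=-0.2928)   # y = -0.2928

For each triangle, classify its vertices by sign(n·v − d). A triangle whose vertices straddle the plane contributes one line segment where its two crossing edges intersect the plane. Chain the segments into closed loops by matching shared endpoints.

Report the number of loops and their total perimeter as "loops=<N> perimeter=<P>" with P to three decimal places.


loops=2 perimeter=7.406

Straddling triangles (20 of 60):
  (v15,v20,v16) [+-+] → (-1.97095, -0.2928, 0)–(-1.60442, -0.2928, 0.504533)  len=0.6236
  (v16,v20,v21) [+--] → (-1.60442, -0.2928, 0.504533)–(-1.53564, -0.2928, 0.5992)  len=0.1170
  (v16,v21,v17) [+-+] → (-1.53564, -0.2928, 0.5992)–(-0.970947, -0.2928, 0.415699)  len=0.5938
  (v17,v21,v22) [+--] → (-0.970947, -0.2928, 0.415699)–(-0.831272, -0.2928, 0.3703)  len=0.1469
  (v17,v22,v18) [+-+] → (-0.831272, -0.2928, 0.3703)–(-0.831272, -0.2928, -0.119985)  len=0.4903
  (v18,v22,v23) [+--] → (-0.831272, -0.2928, -0.119985)–(-0.831272, -0.2928, -0.3703)  len=0.2503
  (v18,v23,v19) [+-+] → (-0.831272, -0.2928, -0.3703)–(-1.29759, -0.2928, -0.521834)  len=0.4903
  (v19,v23,v24) [+--] → (-1.29759, -0.2928, -0.521834)–(-1.53564, -0.2928, -0.5992)  len=0.2503
  (v19,v24,v15) [+-+] → (-1.53564, -0.2928, -0.5992)–(-1.88461, -0.2928, -0.118842)  len=0.5937
  (v15,v24,v20) [+--] → (-1.88461, -0.2928, -0.118842)–(-1.97095, -0.2928, 0)  len=0.1469
  (v25,v0,v26) [-+-] → (1.97095, -0.2928, 0)–(1.88461, -0.2928, 0.118842)  len=0.1469
  (v26,v0,v1) [-++] → (1.88461, -0.2928, 0.118842)–(1.53564, -0.2928, 0.5992)  len=0.5937
  (v26,v1,v27) [-+-] → (1.53564, -0.2928, 0.5992)–(1.29759, -0.2928, 0.521834)  len=0.2503
  (v27,v1,v2) [-++] → (1.29759, -0.2928, 0.521834)–(0.831272, -0.2928, 0.3703)  len=0.4903
  (v27,v2,v28) [-+-] → (0.831272, -0.2928, 0.3703)–(0.831272, -0.2928, 0.119985)  len=0.2503
  (v28,v2,v3) [-++] → (0.831272, -0.2928, 0.119985)–(0.831272, -0.2928, -0.3703)  len=0.4903
  (v28,v3,v29) [-+-] → (0.831272, -0.2928, -0.3703)–(0.970947, -0.2928, -0.415699)  len=0.1469
  (v29,v3,v4) [-++] → (0.970947, -0.2928, -0.415699)–(1.53564, -0.2928, -0.5992)  len=0.5938
  (v29,v4,v25) [-+-] → (1.53564, -0.2928, -0.5992)–(1.60442, -0.2928, -0.504533)  len=0.1170
  (v25,v4,v0) [-++] → (1.60442, -0.2928, -0.504533)–(1.97095, -0.2928, 0)  len=0.6236

Chained into 2 loop(s):
  loop 1: 10 segments, perimeter = 3.7031
  loop 2: 10 segments, perimeter = 3.7031
Total perimeter = 7.406


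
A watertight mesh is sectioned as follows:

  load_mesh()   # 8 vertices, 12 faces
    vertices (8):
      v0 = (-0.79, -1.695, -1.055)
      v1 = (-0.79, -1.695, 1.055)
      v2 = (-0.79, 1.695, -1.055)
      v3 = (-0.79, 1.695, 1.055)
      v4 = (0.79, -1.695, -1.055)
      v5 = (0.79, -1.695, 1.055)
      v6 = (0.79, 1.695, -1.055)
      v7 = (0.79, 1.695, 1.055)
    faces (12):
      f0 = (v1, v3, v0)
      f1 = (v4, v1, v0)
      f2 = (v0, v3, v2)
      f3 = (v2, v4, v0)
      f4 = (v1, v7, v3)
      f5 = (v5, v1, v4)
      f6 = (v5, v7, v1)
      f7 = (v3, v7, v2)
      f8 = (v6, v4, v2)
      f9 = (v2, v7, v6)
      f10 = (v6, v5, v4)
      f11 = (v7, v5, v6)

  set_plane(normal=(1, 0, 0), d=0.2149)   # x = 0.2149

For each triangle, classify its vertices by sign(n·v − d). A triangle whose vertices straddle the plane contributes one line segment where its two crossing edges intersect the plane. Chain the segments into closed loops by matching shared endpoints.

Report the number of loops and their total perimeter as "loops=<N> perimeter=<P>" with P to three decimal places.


Straddling triangles (8 of 12):
  (v4,v1,v0) [+--] → (0.2149, -1.695, -0.286987)–(0.2149, -1.695, -1.055)  len=0.7680
  (v2,v4,v0) [-+-] → (0.2149, -0.461083, -1.055)–(0.2149, -1.695, -1.055)  len=1.2339
  (v1,v7,v3) [-+-] → (0.2149, 0.461083, 1.055)–(0.2149, 1.695, 1.055)  len=1.2339
  (v5,v1,v4) [+-+] → (0.2149, -1.695, 1.055)–(0.2149, -1.695, -0.286987)  len=1.3420
  (v5,v7,v1) [++-] → (0.2149, 0.461083, 1.055)–(0.2149, -1.695, 1.055)  len=2.1561
  (v3,v7,v2) [-+-] → (0.2149, 1.695, 1.055)–(0.2149, 1.695, 0.286987)  len=0.7680
  (v6,v4,v2) [++-] → (0.2149, -0.461083, -1.055)–(0.2149, 1.695, -1.055)  len=2.1561
  (v2,v7,v6) [-++] → (0.2149, 1.695, 0.286987)–(0.2149, 1.695, -1.055)  len=1.3420

Chained into 1 loop(s):
  loop 1: 8 segments, perimeter = 11.0000
Total perimeter = 11.000

loops=1 perimeter=11.000


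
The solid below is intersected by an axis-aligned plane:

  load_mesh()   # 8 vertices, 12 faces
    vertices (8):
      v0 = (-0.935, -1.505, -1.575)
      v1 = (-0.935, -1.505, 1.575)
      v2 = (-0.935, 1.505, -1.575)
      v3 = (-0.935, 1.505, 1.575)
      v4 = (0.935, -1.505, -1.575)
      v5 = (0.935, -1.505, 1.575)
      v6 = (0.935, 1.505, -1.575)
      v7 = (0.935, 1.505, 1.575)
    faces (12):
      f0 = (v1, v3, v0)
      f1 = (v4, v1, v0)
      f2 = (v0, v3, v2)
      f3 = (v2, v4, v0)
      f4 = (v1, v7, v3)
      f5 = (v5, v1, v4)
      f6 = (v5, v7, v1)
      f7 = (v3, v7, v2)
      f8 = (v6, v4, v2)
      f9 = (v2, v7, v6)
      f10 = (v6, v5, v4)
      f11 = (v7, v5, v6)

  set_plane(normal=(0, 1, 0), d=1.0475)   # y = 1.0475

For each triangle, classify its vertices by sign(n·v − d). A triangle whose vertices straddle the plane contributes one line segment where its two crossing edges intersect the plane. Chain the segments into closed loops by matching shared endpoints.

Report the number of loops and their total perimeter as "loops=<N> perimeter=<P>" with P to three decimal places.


Straddling triangles (8 of 12):
  (v1,v3,v0) [-+-] → (-0.935, 1.0475, 1.575)–(-0.935, 1.0475, 1.09622)  len=0.4788
  (v0,v3,v2) [-++] → (-0.935, 1.0475, 1.09622)–(-0.935, 1.0475, -1.575)  len=2.6712
  (v2,v4,v0) [+--] → (-0.650772, 1.0475, -1.575)–(-0.935, 1.0475, -1.575)  len=0.2842
  (v1,v7,v3) [-++] → (0.650772, 1.0475, 1.575)–(-0.935, 1.0475, 1.575)  len=1.5858
  (v5,v7,v1) [-+-] → (0.935, 1.0475, 1.575)–(0.650772, 1.0475, 1.575)  len=0.2842
  (v6,v4,v2) [+-+] → (0.935, 1.0475, -1.575)–(-0.650772, 1.0475, -1.575)  len=1.5858
  (v6,v5,v4) [+--] → (0.935, 1.0475, -1.09622)–(0.935, 1.0475, -1.575)  len=0.4788
  (v7,v5,v6) [+-+] → (0.935, 1.0475, 1.575)–(0.935, 1.0475, -1.09622)  len=2.6712

Chained into 1 loop(s):
  loop 1: 8 segments, perimeter = 10.0400
Total perimeter = 10.040

loops=1 perimeter=10.040


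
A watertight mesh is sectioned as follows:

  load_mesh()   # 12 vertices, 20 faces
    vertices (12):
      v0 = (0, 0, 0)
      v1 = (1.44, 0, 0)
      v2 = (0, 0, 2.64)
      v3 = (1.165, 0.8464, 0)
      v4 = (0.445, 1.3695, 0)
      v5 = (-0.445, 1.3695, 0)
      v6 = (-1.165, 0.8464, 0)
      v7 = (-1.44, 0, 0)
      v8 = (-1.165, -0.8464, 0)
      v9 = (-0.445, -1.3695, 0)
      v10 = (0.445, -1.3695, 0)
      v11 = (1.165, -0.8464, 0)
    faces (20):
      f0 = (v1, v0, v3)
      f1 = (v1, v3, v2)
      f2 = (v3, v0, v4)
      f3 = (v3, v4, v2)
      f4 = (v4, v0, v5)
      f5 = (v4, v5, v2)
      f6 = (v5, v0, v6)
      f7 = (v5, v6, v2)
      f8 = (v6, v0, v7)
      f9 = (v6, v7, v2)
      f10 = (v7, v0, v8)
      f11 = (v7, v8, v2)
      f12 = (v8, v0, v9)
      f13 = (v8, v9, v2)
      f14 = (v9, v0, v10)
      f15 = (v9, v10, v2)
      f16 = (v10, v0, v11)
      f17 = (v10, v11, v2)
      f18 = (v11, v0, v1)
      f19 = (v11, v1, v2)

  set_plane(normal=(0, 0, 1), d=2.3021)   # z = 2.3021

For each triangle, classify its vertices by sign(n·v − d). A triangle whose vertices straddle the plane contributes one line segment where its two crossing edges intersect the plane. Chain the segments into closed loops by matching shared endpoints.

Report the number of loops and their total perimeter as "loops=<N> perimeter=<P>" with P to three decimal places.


loops=1 perimeter=1.139

Straddling triangles (10 of 20):
  (v1,v3,v2) [--+] → (0.149111, 0.108333, 2.3021)–(0.184309, 0, 2.3021)  len=0.1139
  (v3,v4,v2) [--+] → (0.0569566, 0.175286, 2.3021)–(0.149111, 0.108333, 2.3021)  len=0.1139
  (v4,v5,v2) [--+] → (-0.0569566, 0.175286, 2.3021)–(0.0569566, 0.175286, 2.3021)  len=0.1139
  (v5,v6,v2) [--+] → (-0.149111, 0.108333, 2.3021)–(-0.0569566, 0.175286, 2.3021)  len=0.1139
  (v6,v7,v2) [--+] → (-0.184309, 0, 2.3021)–(-0.149111, 0.108333, 2.3021)  len=0.1139
  (v7,v8,v2) [--+] → (-0.149111, -0.108333, 2.3021)–(-0.184309, 0, 2.3021)  len=0.1139
  (v8,v9,v2) [--+] → (-0.0569566, -0.175286, 2.3021)–(-0.149111, -0.108333, 2.3021)  len=0.1139
  (v9,v10,v2) [--+] → (0.0569566, -0.175286, 2.3021)–(-0.0569566, -0.175286, 2.3021)  len=0.1139
  (v10,v11,v2) [--+] → (0.149111, -0.108333, 2.3021)–(0.0569566, -0.175286, 2.3021)  len=0.1139
  (v11,v1,v2) [--+] → (0.184309, 0, 2.3021)–(0.149111, -0.108333, 2.3021)  len=0.1139

Chained into 1 loop(s):
  loop 1: 10 segments, perimeter = 1.1391
Total perimeter = 1.139


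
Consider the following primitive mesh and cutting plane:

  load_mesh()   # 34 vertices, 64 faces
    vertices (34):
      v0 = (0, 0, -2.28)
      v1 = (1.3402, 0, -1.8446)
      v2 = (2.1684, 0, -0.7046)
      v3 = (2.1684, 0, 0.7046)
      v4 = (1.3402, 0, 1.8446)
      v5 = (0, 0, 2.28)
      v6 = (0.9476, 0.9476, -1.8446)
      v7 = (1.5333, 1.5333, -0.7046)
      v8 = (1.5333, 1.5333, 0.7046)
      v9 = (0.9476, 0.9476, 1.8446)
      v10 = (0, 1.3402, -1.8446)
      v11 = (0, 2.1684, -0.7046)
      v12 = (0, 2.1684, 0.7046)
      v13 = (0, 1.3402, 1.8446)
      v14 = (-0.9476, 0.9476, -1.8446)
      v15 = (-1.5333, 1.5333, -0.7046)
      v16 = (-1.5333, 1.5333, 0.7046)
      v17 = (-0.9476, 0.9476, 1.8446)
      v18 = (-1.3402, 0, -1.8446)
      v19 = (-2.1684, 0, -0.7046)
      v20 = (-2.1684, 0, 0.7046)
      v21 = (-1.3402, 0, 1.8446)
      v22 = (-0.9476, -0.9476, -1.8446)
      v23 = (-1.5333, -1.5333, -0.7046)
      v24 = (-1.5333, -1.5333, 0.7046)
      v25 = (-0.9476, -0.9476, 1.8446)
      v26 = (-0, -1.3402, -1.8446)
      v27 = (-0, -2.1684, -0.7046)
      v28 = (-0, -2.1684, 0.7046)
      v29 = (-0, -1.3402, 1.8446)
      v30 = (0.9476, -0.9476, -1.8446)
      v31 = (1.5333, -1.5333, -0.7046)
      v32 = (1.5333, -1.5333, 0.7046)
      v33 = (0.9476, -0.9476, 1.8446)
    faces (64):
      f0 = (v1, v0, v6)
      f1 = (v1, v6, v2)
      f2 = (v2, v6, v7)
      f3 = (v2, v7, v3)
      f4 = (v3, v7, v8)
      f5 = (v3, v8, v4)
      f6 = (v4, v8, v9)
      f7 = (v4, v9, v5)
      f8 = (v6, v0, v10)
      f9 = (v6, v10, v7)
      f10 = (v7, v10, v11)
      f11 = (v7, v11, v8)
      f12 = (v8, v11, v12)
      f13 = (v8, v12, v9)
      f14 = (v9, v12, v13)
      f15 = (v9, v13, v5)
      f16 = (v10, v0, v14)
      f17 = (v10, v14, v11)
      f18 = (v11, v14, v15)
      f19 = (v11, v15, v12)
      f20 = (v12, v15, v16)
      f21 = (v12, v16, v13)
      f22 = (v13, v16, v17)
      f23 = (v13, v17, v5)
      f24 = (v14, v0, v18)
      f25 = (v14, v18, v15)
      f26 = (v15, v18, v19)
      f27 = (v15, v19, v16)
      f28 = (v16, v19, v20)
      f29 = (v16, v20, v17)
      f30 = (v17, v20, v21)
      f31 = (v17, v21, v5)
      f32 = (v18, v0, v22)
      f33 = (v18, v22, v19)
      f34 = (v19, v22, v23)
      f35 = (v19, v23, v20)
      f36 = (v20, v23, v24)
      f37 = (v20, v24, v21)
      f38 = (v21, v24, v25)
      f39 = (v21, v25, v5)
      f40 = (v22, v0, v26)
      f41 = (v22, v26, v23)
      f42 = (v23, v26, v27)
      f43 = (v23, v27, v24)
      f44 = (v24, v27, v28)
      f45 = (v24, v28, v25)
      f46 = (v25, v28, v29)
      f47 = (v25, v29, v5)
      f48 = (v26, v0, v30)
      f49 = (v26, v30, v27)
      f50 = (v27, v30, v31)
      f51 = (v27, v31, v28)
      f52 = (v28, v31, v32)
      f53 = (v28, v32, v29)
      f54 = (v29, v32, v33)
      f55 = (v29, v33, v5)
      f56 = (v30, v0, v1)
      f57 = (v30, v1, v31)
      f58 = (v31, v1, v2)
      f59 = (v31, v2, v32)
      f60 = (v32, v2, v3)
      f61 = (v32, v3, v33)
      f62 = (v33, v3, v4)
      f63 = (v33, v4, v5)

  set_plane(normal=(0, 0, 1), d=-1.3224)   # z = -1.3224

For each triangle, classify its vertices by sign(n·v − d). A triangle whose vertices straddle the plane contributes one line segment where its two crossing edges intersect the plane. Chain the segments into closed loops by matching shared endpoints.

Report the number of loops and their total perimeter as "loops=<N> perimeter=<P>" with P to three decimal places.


Straddling triangles (16 of 64):
  (v1,v6,v2) [--+] → (1.50681, 0.513533, -1.3224)–(1.71957, 0, -1.3224)  len=0.5559
  (v2,v6,v7) [+-+] → (1.50681, 0.513533, -1.3224)–(1.21589, 1.21589, -1.3224)  len=0.7602
  (v6,v10,v7) [--+] → (0.702359, 1.42865, -1.3224)–(1.21589, 1.21589, -1.3224)  len=0.5559
  (v7,v10,v11) [+-+] → (0.702359, 1.42865, -1.3224)–(0, 1.71957, -1.3224)  len=0.7602
  (v10,v14,v11) [--+] → (-0.513533, 1.50681, -1.3224)–(0, 1.71957, -1.3224)  len=0.5559
  (v11,v14,v15) [+-+] → (-0.513533, 1.50681, -1.3224)–(-1.21589, 1.21589, -1.3224)  len=0.7602
  (v14,v18,v15) [--+] → (-1.42865, 0.702359, -1.3224)–(-1.21589, 1.21589, -1.3224)  len=0.5559
  (v15,v18,v19) [+-+] → (-1.42865, 0.702359, -1.3224)–(-1.71957, 0, -1.3224)  len=0.7602
  (v18,v22,v19) [--+] → (-1.50681, -0.513533, -1.3224)–(-1.71957, 0, -1.3224)  len=0.5559
  (v19,v22,v23) [+-+] → (-1.50681, -0.513533, -1.3224)–(-1.21589, -1.21589, -1.3224)  len=0.7602
  (v22,v26,v23) [--+] → (-0.702359, -1.42865, -1.3224)–(-1.21589, -1.21589, -1.3224)  len=0.5559
  (v23,v26,v27) [+-+] → (-0.702359, -1.42865, -1.3224)–(0, -1.71957, -1.3224)  len=0.7602
  (v26,v30,v27) [--+] → (0.513533, -1.50681, -1.3224)–(0, -1.71957, -1.3224)  len=0.5559
  (v27,v30,v31) [+-+] → (0.513533, -1.50681, -1.3224)–(1.21589, -1.21589, -1.3224)  len=0.7602
  (v30,v1,v31) [--+] → (1.42865, -0.702359, -1.3224)–(1.21589, -1.21589, -1.3224)  len=0.5559
  (v31,v1,v2) [+-+] → (1.42865, -0.702359, -1.3224)–(1.71957, 0, -1.3224)  len=0.7602

Chained into 1 loop(s):
  loop 1: 16 segments, perimeter = 10.5287
Total perimeter = 10.529

loops=1 perimeter=10.529


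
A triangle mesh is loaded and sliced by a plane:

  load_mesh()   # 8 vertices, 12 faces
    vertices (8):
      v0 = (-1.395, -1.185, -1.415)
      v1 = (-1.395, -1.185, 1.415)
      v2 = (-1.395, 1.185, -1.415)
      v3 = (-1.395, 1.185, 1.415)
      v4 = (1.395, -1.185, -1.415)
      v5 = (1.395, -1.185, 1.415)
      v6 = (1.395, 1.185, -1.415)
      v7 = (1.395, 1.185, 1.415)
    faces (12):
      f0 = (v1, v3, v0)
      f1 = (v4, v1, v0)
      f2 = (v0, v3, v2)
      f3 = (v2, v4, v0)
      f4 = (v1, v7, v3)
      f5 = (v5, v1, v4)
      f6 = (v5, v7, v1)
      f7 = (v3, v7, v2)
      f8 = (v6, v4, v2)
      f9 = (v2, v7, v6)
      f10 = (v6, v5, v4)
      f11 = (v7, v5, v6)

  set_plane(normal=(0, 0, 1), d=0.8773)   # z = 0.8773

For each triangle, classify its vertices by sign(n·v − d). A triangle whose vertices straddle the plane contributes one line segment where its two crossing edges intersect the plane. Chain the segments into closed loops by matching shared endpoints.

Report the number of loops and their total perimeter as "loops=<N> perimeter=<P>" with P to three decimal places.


Straddling triangles (8 of 12):
  (v1,v3,v0) [++-] → (-1.395, 0.7347, 0.8773)–(-1.395, -1.185, 0.8773)  len=1.9197
  (v4,v1,v0) [-+-] → (-0.8649, -1.185, 0.8773)–(-1.395, -1.185, 0.8773)  len=0.5301
  (v0,v3,v2) [-+-] → (-1.395, 0.7347, 0.8773)–(-1.395, 1.185, 0.8773)  len=0.4503
  (v5,v1,v4) [++-] → (-0.8649, -1.185, 0.8773)–(1.395, -1.185, 0.8773)  len=2.2599
  (v3,v7,v2) [++-] → (0.8649, 1.185, 0.8773)–(-1.395, 1.185, 0.8773)  len=2.2599
  (v2,v7,v6) [-+-] → (0.8649, 1.185, 0.8773)–(1.395, 1.185, 0.8773)  len=0.5301
  (v6,v5,v4) [-+-] → (1.395, -0.7347, 0.8773)–(1.395, -1.185, 0.8773)  len=0.4503
  (v7,v5,v6) [++-] → (1.395, -0.7347, 0.8773)–(1.395, 1.185, 0.8773)  len=1.9197

Chained into 1 loop(s):
  loop 1: 8 segments, perimeter = 10.3200
Total perimeter = 10.320

loops=1 perimeter=10.320


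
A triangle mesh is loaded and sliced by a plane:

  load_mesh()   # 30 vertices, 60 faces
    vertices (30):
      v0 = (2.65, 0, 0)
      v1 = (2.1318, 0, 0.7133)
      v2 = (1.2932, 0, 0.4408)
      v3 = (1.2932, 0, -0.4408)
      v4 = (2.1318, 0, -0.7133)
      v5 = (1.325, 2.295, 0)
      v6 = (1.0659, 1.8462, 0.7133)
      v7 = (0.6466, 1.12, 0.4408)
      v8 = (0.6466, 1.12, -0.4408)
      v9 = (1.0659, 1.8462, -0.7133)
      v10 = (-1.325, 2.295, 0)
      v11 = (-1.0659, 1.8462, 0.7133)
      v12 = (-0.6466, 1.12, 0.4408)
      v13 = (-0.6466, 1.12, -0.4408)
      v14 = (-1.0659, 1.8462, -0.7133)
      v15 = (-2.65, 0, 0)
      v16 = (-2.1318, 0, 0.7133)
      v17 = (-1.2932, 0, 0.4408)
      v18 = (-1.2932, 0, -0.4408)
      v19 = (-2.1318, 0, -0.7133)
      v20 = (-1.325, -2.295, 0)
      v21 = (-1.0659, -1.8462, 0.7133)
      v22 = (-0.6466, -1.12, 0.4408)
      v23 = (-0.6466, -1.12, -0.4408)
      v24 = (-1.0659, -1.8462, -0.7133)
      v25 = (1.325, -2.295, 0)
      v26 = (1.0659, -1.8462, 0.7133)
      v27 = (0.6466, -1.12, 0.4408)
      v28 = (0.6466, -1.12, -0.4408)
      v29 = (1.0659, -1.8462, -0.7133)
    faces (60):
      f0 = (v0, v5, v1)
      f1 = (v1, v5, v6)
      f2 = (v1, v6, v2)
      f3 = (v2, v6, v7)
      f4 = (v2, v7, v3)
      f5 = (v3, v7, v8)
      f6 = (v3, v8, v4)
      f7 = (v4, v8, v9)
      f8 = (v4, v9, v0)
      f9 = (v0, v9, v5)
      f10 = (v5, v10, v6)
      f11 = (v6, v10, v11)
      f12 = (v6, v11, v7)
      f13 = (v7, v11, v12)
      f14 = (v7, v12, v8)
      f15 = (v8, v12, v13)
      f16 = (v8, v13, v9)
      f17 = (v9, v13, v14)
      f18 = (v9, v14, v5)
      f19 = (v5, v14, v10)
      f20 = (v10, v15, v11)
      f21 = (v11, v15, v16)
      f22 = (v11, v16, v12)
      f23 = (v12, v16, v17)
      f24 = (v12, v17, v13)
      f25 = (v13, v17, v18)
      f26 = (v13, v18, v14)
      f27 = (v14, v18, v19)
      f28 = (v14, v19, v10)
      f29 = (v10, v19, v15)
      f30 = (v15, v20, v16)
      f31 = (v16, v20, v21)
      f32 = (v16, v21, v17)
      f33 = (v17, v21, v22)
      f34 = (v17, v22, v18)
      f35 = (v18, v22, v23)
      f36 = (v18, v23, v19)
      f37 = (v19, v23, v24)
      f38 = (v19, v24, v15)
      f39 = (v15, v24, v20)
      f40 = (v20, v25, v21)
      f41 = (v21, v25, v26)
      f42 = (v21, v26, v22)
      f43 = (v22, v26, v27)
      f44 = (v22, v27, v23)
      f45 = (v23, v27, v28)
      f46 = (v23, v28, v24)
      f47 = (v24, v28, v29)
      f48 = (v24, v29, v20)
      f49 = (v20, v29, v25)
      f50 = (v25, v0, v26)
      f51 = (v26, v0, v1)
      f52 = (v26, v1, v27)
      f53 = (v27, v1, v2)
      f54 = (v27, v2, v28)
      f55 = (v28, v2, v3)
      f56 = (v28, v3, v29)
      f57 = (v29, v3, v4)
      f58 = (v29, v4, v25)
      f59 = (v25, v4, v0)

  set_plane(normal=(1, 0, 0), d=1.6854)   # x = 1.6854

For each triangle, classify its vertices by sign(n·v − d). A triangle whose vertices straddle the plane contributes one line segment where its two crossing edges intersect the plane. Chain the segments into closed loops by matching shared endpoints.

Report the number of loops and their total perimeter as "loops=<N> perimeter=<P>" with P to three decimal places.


loops=1 perimeter=7.733

Straddling triangles (14 of 60):
  (v0,v5,v1) [+-+] → (1.6854, 1.67076, 0)–(1.6854, 1.26982, 0.318633)  len=0.5121
  (v1,v5,v6) [+--] → (1.6854, 1.26982, 0.318633)–(1.6854, 0.77319, 0.7133)  len=0.6343
  (v1,v6,v2) [+--] → (1.6854, 0.77319, 0.7133)–(1.6854, 0, 0.568244)  len=0.7867
  (v3,v8,v4) [--+] → (1.6854, 0.336633, -0.631396)–(1.6854, 0, -0.568244)  len=0.3425
  (v4,v8,v9) [+--] → (1.6854, 0.336633, -0.631396)–(1.6854, 0.77319, -0.7133)  len=0.4442
  (v4,v9,v0) [+-+] → (1.6854, 0.77319, -0.7133)–(1.6854, 1.1242, -0.434347)  len=0.4484
  (v0,v9,v5) [+--] → (1.6854, 1.1242, -0.434347)–(1.6854, 1.67076, 0)  len=0.6981
  (v25,v0,v26) [-+-] → (1.6854, -1.67076, 0)–(1.6854, -1.1242, 0.434347)  len=0.6981
  (v26,v0,v1) [-++] → (1.6854, -1.1242, 0.434347)–(1.6854, -0.77319, 0.7133)  len=0.4484
  (v26,v1,v27) [-+-] → (1.6854, -0.77319, 0.7133)–(1.6854, -0.336633, 0.631396)  len=0.4442
  (v27,v1,v2) [-+-] → (1.6854, -0.336633, 0.631396)–(1.6854, 0, 0.568244)  len=0.3425
  (v29,v3,v4) [--+] → (1.6854, 0, -0.568244)–(1.6854, -0.77319, -0.7133)  len=0.7867
  (v29,v4,v25) [-+-] → (1.6854, -0.77319, -0.7133)–(1.6854, -1.26982, -0.318633)  len=0.6343
  (v25,v4,v0) [-++] → (1.6854, -1.26982, -0.318633)–(1.6854, -1.67076, 0)  len=0.5121

Chained into 1 loop(s):
  loop 1: 14 segments, perimeter = 7.7327
Total perimeter = 7.733


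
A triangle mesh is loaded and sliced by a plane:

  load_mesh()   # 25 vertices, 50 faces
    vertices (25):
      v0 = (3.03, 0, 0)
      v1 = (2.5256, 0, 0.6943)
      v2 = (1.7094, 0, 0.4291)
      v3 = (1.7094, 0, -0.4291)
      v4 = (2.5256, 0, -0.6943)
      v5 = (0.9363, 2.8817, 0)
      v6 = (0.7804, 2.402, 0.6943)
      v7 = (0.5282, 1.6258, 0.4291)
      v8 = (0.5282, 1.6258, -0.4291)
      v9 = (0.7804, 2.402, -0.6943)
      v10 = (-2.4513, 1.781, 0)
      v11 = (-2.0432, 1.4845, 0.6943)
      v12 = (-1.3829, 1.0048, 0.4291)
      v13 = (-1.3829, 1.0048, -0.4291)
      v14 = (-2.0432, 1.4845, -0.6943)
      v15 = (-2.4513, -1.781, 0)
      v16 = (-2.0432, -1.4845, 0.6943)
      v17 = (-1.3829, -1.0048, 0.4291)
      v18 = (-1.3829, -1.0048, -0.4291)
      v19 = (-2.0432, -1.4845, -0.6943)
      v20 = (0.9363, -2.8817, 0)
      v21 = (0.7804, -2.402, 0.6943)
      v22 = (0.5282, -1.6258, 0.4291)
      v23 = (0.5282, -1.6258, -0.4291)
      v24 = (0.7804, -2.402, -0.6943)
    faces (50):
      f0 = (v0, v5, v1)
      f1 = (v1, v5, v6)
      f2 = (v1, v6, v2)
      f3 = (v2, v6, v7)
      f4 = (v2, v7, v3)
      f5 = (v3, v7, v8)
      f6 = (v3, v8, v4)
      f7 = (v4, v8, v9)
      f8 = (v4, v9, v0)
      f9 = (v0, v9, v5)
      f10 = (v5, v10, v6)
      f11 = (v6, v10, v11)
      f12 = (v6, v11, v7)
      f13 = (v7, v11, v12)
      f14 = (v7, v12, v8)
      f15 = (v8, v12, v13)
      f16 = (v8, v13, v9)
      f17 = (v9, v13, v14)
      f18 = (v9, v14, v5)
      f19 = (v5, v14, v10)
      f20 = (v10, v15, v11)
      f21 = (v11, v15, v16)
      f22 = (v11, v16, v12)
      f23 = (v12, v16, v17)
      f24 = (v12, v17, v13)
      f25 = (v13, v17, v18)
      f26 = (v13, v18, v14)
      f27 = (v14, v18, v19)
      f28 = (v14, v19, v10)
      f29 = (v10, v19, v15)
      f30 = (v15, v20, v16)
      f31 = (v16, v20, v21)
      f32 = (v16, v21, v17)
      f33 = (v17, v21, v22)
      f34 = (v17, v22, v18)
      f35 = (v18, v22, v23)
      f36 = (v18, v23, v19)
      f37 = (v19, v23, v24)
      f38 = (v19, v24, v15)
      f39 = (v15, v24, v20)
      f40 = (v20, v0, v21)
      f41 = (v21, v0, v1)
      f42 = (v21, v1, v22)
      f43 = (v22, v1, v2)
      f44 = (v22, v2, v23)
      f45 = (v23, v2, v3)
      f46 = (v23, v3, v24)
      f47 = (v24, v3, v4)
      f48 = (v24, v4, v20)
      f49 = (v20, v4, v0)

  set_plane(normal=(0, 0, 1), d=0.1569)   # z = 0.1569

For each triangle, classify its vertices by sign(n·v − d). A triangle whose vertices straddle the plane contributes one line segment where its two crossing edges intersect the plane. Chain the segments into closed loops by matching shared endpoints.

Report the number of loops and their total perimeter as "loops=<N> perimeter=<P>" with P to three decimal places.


loops=2 perimeter=27.188

Straddling triangles (20 of 50):
  (v0,v5,v1) [--+] → (1.29545, 2.23048, 0.1569)–(2.91601, 0, 0.1569)  len=2.7570
  (v1,v5,v6) [+-+] → (1.29545, 2.23048, 0.1569)–(0.901069, 2.7733, 0.1569)  len=0.6710
  (v2,v7,v3) [++-] → (0.902848, 1.11014, 0.1569)–(1.7094, 0, 0.1569)  len=1.3722
  (v3,v7,v8) [-+-] → (0.902848, 1.11014, 0.1569)–(0.5282, 1.6258, 0.1569)  len=0.6374
  (v5,v10,v6) [--+] → (-1.72099, 1.92134, 0.1569)–(0.901069, 2.7733, 0.1569)  len=2.7570
  (v6,v10,v11) [+-+] → (-1.72099, 1.92134, 0.1569)–(-2.35908, 1.714, 0.1569)  len=0.6709
  (v7,v12,v8) [++-] → (-0.776746, 1.20177, 0.1569)–(0.5282, 1.6258, 0.1569)  len=1.3721
  (v8,v12,v13) [-+-] → (-0.776746, 1.20177, 0.1569)–(-1.3829, 1.0048, 0.1569)  len=0.6374
  (v10,v15,v11) [--+] → (-2.35908, -1.04305, 0.1569)–(-2.35908, 1.714, 0.1569)  len=2.7570
  (v11,v15,v16) [+-+] → (-2.35908, -1.04305, 0.1569)–(-2.35908, -1.714, 0.1569)  len=0.6709
  (v12,v17,v13) [++-] → (-1.3829, -0.367404, 0.1569)–(-1.3829, 1.0048, 0.1569)  len=1.3722
  (v13,v17,v18) [-+-] → (-1.3829, -0.367404, 0.1569)–(-1.3829, -1.0048, 0.1569)  len=0.6374
  (v15,v20,v16) [--+] → (0.262984, -2.56596, 0.1569)–(-2.35908, -1.714, 0.1569)  len=2.7570
  (v16,v20,v21) [+-+] → (0.262984, -2.56596, 0.1569)–(0.901069, -2.7733, 0.1569)  len=0.6709
  (v17,v22,v18) [++-] → (-0.0779541, -1.42883, 0.1569)–(-1.3829, -1.0048, 0.1569)  len=1.3721
  (v18,v22,v23) [-+-] → (-0.0779541, -1.42883, 0.1569)–(0.5282, -1.6258, 0.1569)  len=0.6374
  (v20,v0,v21) [--+] → (2.52163, -0.542811, 0.1569)–(0.901069, -2.7733, 0.1569)  len=2.7570
  (v21,v0,v1) [+-+] → (2.52163, -0.542811, 0.1569)–(2.91601, 0, 0.1569)  len=0.6710
  (v22,v2,v23) [++-] → (1.33475, -0.515664, 0.1569)–(0.5282, -1.6258, 0.1569)  len=1.3722
  (v23,v2,v3) [-+-] → (1.33475, -0.515664, 0.1569)–(1.7094, 0, 0.1569)  len=0.6374

Chained into 2 loop(s):
  loop 1: 10 segments, perimeter = 17.1398
  loop 2: 10 segments, perimeter = 10.0477
Total perimeter = 27.188
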